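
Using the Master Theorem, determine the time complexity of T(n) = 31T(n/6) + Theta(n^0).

Master Theorem for T(n) = 31T(n/6) + O(n^0):

a = 31, b = 6, c = 0
log_b(a) = log_6(31) = 1.9165

Case 1: c = 0 < log_6(31) = 1.9165
T(n) = O(n^(log_6 31))

For T(n) = 31T(n/6) + O(n^0): log_6(31) = 1.9165. This is Case 1 of the Master Theorem (c < log_b(a), work dominated by leaves), giving O(n^(log_6 31)).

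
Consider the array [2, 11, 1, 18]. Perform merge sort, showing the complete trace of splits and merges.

Merge sort trace:

Split: [2, 11, 1, 18] -> [2, 11] and [1, 18]
  Split: [2, 11] -> [2] and [11]
  Merge: [2] + [11] -> [2, 11]
  Split: [1, 18] -> [1] and [18]
  Merge: [1] + [18] -> [1, 18]
Merge: [2, 11] + [1, 18] -> [1, 2, 11, 18]

Final sorted array: [1, 2, 11, 18]

The merge sort proceeds by recursively splitting the array and merging sorted halves.
After all merges, the sorted array is [1, 2, 11, 18].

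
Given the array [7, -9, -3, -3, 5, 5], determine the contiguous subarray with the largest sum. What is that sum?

Using Kadane's algorithm on [7, -9, -3, -3, 5, 5]:

Scanning through the array:
Position 1 (value -9): max_ending_here = -2, max_so_far = 7
Position 2 (value -3): max_ending_here = -3, max_so_far = 7
Position 3 (value -3): max_ending_here = -3, max_so_far = 7
Position 4 (value 5): max_ending_here = 5, max_so_far = 7
Position 5 (value 5): max_ending_here = 10, max_so_far = 10

Maximum subarray: [5, 5]
Maximum sum: 10

The maximum subarray is [5, 5] with sum 10. This subarray runs from index 4 to index 5.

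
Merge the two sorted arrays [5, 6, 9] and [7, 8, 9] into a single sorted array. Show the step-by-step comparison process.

Merging process:

Compare 5 vs 7: take 5 from left. Merged: [5]
Compare 6 vs 7: take 6 from left. Merged: [5, 6]
Compare 9 vs 7: take 7 from right. Merged: [5, 6, 7]
Compare 9 vs 8: take 8 from right. Merged: [5, 6, 7, 8]
Compare 9 vs 9: take 9 from left. Merged: [5, 6, 7, 8, 9]
Append remaining from right: [9]. Merged: [5, 6, 7, 8, 9, 9]

Final merged array: [5, 6, 7, 8, 9, 9]
Total comparisons: 5

The merged array is [5, 6, 7, 8, 9, 9], requiring 5 comparisons. The merge step runs in O(n) time where n is the total number of elements.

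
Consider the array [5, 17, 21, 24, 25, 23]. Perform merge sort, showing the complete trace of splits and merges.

Merge sort trace:

Split: [5, 17, 21, 24, 25, 23] -> [5, 17, 21] and [24, 25, 23]
  Split: [5, 17, 21] -> [5] and [17, 21]
    Split: [17, 21] -> [17] and [21]
    Merge: [17] + [21] -> [17, 21]
  Merge: [5] + [17, 21] -> [5, 17, 21]
  Split: [24, 25, 23] -> [24] and [25, 23]
    Split: [25, 23] -> [25] and [23]
    Merge: [25] + [23] -> [23, 25]
  Merge: [24] + [23, 25] -> [23, 24, 25]
Merge: [5, 17, 21] + [23, 24, 25] -> [5, 17, 21, 23, 24, 25]

Final sorted array: [5, 17, 21, 23, 24, 25]

The merge sort proceeds by recursively splitting the array and merging sorted halves.
After all merges, the sorted array is [5, 17, 21, 23, 24, 25].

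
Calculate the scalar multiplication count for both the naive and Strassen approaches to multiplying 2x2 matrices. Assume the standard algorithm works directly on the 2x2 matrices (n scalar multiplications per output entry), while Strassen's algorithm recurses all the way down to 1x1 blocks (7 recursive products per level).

Matrix multiplication for 2x2 matrices:

Standard algorithm: 2^3 = 8 multiplications
Strassen's algorithm: 7^(log2(2)) = 7^1 = 7 multiplications
Savings: 8 - 7 = 1 multiplications

Standard: 8 multiplications (2^3). Strassen: 7 multiplications (7^1). Strassen reduces 8 recursive multiplications to 7 at each level.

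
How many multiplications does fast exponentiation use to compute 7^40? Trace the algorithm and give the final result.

Computing 7^40 by squaring (build up from 7^1; each line after the first costs one multiplication):

7^1 = 7
7^2 = (7^1)^2 = 7^2 = 49
7^4 = (7^2)^2 = 49^2 = 2401
7^5 = 7 * 7^4 = 7 * 2401 = 16807
7^10 = (7^5)^2 = 16807^2 = 282475249
7^20 = (7^10)^2 = 282475249^2 = 79792266297612001
7^40 = (7^20)^2 = 79792266297612001^2 = 6366805760909027985741435139224001

Result: 6366805760909027985741435139224001
Multiplications needed: 6 (6 lines after 7^1)

7^40 = 6366805760909027985741435139224001. Using exponentiation by squaring, this requires 6 multiplications. The key idea: if the exponent is even, square the half-power; if odd, multiply by the base once.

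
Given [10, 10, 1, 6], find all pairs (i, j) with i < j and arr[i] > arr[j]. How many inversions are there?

Finding inversions in [10, 10, 1, 6]:

(0, 2): arr[0]=10 > arr[2]=1
(0, 3): arr[0]=10 > arr[3]=6
(1, 2): arr[1]=10 > arr[2]=1
(1, 3): arr[1]=10 > arr[3]=6

Total inversions: 4

The array has 4 inversion(s): (0,2), (0,3), (1,2), (1,3). Each pair (i,j) satisfies i < j and arr[i] > arr[j].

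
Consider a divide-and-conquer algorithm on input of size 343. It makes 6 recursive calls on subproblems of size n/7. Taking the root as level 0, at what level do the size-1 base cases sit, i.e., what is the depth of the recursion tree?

For divide and conquer with division factor 7:

Problem sizes at each level:
Level 0: 343
Level 1: 49
Level 2: 7
Level 3: 1

The root is level 0 and the size-1 base case is level 3 (the tree spans levels 0 through 3, i.e. 4 levels counting the root), so the depth is the number of divisions: log_7(343) = 3

The recursion tree depth is log_7(343) = 3. At each level, the problem size is divided by 7, so it takes 3 divisions to reduce to a base case of size 1. The algorithm makes 6 recursive calls at each level.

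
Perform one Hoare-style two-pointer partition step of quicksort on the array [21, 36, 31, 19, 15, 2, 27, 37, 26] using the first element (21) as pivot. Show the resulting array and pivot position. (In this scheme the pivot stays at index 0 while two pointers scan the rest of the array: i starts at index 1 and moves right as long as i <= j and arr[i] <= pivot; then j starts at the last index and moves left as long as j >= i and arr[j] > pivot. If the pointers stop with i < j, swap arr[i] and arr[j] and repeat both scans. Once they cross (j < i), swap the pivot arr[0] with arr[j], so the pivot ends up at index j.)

Hoare-style two-pointer partition with pivot = 21:

Initial array: [21, 36, 31, 19, 15, 2, 27, 37, 26]

Pointers start at i = 1, j = 8.
i stops at index 1 (arr[1]=36 > 21), j stops at index 5 (arr[5]=2 <= 21): swap arr[1] and arr[5], array becomes [21, 2, 31, 19, 15, 36, 27, 37, 26]
i stops at index 2 (arr[2]=31 > 21), j stops at index 4 (arr[4]=15 <= 21): swap arr[2] and arr[4], array becomes [21, 2, 15, 19, 31, 36, 27, 37, 26]
i ends at 4, j ends at 3: the pointers have crossed (j < i), so scanning stops.

Swap pivot arr[0] with arr[3] to place pivot at position 3: [19, 2, 15, 21, 31, 36, 27, 37, 26]
Pivot position: 3

After partitioning with pivot 21, the array becomes [19, 2, 15, 21, 31, 36, 27, 37, 26]. The pivot is placed at index 3. All elements to the left of the pivot are <= 21, and all elements to the right are > 21.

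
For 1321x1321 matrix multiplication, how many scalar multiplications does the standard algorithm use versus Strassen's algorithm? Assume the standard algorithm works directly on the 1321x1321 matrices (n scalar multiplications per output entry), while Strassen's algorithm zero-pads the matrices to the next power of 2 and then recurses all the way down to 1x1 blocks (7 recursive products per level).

Matrix multiplication for 1321x1321 matrices:

Strassen's algorithm requires power-of-2 dimensions. Pad 1321x1321 to 2048x2048 (next power of 2).

Standard algorithm: 1321^3 = 2305199161 multiplications
Strassen's algorithm: 7^(log2(2048)) = 7^11 = 1977326743 multiplications
Savings: 2305199161 - 1977326743 = 327872418 multiplications

Standard: 2305199161 multiplications (1321^3). Strassen: 1977326743 multiplications (7^11, after padding to 2048x2048). Strassen reduces 8 recursive multiplications to 7 at each level.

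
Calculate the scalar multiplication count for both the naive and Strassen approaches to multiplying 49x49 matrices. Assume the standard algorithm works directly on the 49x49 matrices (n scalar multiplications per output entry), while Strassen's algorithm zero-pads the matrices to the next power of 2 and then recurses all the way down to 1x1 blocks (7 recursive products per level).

Matrix multiplication for 49x49 matrices:

Strassen's algorithm requires power-of-2 dimensions. Pad 49x49 to 64x64 (next power of 2).

Standard algorithm: 49^3 = 117649 multiplications
Strassen's algorithm: 7^(log2(64)) = 7^6 = 117649 multiplications
Savings: 117649 - 117649 = 0 multiplications

Standard: 117649 multiplications (49^3). Strassen: 117649 multiplications (7^6, after padding to 64x64). Strassen reduces 8 recursive multiplications to 7 at each level.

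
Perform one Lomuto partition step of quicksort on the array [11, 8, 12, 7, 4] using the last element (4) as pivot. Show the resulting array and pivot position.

Lomuto partition with pivot = 4:

Initial array: [11, 8, 12, 7, 4]

arr[0]=11 > 4: no swap
arr[1]=8 > 4: no swap
arr[2]=12 > 4: no swap
arr[3]=7 > 4: no swap

Place pivot at position 0: [4, 8, 12, 7, 11]
Pivot position: 0

After partitioning with pivot 4, the array becomes [4, 8, 12, 7, 11]. The pivot is placed at index 0. All elements to the left of the pivot are <= 4, and all elements to the right are > 4.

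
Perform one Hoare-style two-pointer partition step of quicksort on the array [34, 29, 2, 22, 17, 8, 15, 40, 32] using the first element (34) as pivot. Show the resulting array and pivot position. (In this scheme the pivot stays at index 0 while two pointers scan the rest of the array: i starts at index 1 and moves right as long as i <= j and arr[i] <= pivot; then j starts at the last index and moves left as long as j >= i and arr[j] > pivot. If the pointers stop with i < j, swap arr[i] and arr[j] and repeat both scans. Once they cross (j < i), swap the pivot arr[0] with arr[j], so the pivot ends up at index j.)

Hoare-style two-pointer partition with pivot = 34:

Initial array: [34, 29, 2, 22, 17, 8, 15, 40, 32]

Pointers start at i = 1, j = 8.
i stops at index 7 (arr[7]=40 > 34), j stops at index 8 (arr[8]=32 <= 34): swap arr[7] and arr[8], array becomes [34, 29, 2, 22, 17, 8, 15, 32, 40]
i ends at 8, j ends at 7: the pointers have crossed (j < i), so scanning stops.

Swap pivot arr[0] with arr[7] to place pivot at position 7: [32, 29, 2, 22, 17, 8, 15, 34, 40]
Pivot position: 7

After partitioning with pivot 34, the array becomes [32, 29, 2, 22, 17, 8, 15, 34, 40]. The pivot is placed at index 7. All elements to the left of the pivot are <= 34, and all elements to the right are > 34.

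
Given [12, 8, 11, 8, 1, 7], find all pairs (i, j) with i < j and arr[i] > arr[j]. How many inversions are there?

Finding inversions in [12, 8, 11, 8, 1, 7]:

(0, 1): arr[0]=12 > arr[1]=8
(0, 2): arr[0]=12 > arr[2]=11
(0, 3): arr[0]=12 > arr[3]=8
(0, 4): arr[0]=12 > arr[4]=1
(0, 5): arr[0]=12 > arr[5]=7
(1, 4): arr[1]=8 > arr[4]=1
(1, 5): arr[1]=8 > arr[5]=7
(2, 3): arr[2]=11 > arr[3]=8
(2, 4): arr[2]=11 > arr[4]=1
(2, 5): arr[2]=11 > arr[5]=7
(3, 4): arr[3]=8 > arr[4]=1
(3, 5): arr[3]=8 > arr[5]=7

Total inversions: 12

The array has 12 inversion(s): (0,1), (0,2), (0,3), (0,4), (0,5), (1,4), (1,5), (2,3), (2,4), (2,5), (3,4), (3,5). Each pair (i,j) satisfies i < j and arr[i] > arr[j].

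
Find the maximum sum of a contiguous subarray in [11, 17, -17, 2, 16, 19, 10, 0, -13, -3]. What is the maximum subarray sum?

Using Kadane's algorithm on [11, 17, -17, 2, 16, 19, 10, 0, -13, -3]:

Scanning through the array:
Position 1 (value 17): max_ending_here = 28, max_so_far = 28
Position 2 (value -17): max_ending_here = 11, max_so_far = 28
Position 3 (value 2): max_ending_here = 13, max_so_far = 28
Position 4 (value 16): max_ending_here = 29, max_so_far = 29
Position 5 (value 19): max_ending_here = 48, max_so_far = 48
Position 6 (value 10): max_ending_here = 58, max_so_far = 58
Position 7 (value 0): max_ending_here = 58, max_so_far = 58
Position 8 (value -13): max_ending_here = 45, max_so_far = 58
Position 9 (value -3): max_ending_here = 42, max_so_far = 58

Maximum subarray: [11, 17, -17, 2, 16, 19, 10]
Maximum sum: 58

The maximum subarray is [11, 17, -17, 2, 16, 19, 10] with sum 58. This subarray runs from index 0 to index 6.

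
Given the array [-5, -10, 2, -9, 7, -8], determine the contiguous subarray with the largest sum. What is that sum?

Using Kadane's algorithm on [-5, -10, 2, -9, 7, -8]:

Scanning through the array:
Position 1 (value -10): max_ending_here = -10, max_so_far = -5
Position 2 (value 2): max_ending_here = 2, max_so_far = 2
Position 3 (value -9): max_ending_here = -7, max_so_far = 2
Position 4 (value 7): max_ending_here = 7, max_so_far = 7
Position 5 (value -8): max_ending_here = -1, max_so_far = 7

Maximum subarray: [7]
Maximum sum: 7

The maximum subarray is [7] with sum 7. This subarray runs from index 4 to index 4.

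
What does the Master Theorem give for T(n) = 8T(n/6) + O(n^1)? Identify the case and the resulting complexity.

Master Theorem for T(n) = 8T(n/6) + O(n^1):

a = 8, b = 6, c = 1
log_b(a) = log_6(8) = 1.1606

Case 1: c = 1 < log_6(8) = 1.1606
T(n) = O(n^(log_6 8))

For T(n) = 8T(n/6) + O(n^1): log_6(8) = 1.1606. This is Case 1 of the Master Theorem (c < log_b(a), work dominated by leaves), giving O(n^(log_6 8)).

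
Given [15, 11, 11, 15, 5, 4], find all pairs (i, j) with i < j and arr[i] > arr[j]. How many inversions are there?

Finding inversions in [15, 11, 11, 15, 5, 4]:

(0, 1): arr[0]=15 > arr[1]=11
(0, 2): arr[0]=15 > arr[2]=11
(0, 4): arr[0]=15 > arr[4]=5
(0, 5): arr[0]=15 > arr[5]=4
(1, 4): arr[1]=11 > arr[4]=5
(1, 5): arr[1]=11 > arr[5]=4
(2, 4): arr[2]=11 > arr[4]=5
(2, 5): arr[2]=11 > arr[5]=4
(3, 4): arr[3]=15 > arr[4]=5
(3, 5): arr[3]=15 > arr[5]=4
(4, 5): arr[4]=5 > arr[5]=4

Total inversions: 11

The array has 11 inversion(s): (0,1), (0,2), (0,4), (0,5), (1,4), (1,5), (2,4), (2,5), (3,4), (3,5), (4,5). Each pair (i,j) satisfies i < j and arr[i] > arr[j].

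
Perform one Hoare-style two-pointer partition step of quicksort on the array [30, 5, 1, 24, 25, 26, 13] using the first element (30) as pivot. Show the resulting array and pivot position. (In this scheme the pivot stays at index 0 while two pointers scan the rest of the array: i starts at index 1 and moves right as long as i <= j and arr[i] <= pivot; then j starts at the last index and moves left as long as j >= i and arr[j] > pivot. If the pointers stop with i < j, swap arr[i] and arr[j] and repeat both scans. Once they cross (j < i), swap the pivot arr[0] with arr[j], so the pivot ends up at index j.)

Hoare-style two-pointer partition with pivot = 30:

Initial array: [30, 5, 1, 24, 25, 26, 13]

Pointers start at i = 1, j = 6.
i ends at 7, j ends at 6: the pointers have crossed (j < i), so scanning stops.

Swap pivot arr[0] with arr[6] to place pivot at position 6: [13, 5, 1, 24, 25, 26, 30]
Pivot position: 6

After partitioning with pivot 30, the array becomes [13, 5, 1, 24, 25, 26, 30]. The pivot is placed at index 6. All elements to the left of the pivot are <= 30, and all elements to the right are > 30.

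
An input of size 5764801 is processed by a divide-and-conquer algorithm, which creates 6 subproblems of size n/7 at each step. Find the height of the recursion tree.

For divide and conquer with division factor 7:

Problem sizes at each level:
Level 0: 5764801
Level 1: 823543
Level 2: 117649
Level 3: 16807
Level 4: 2401
Level 5: 343
Level 6: 49
Level 7: 7
Level 8: 1

The root is level 0 and the size-1 base case is level 8 (the tree spans levels 0 through 8, i.e. 9 levels counting the root), so the depth is the number of divisions: log_7(5764801) = 8

The recursion tree depth is log_7(5764801) = 8. At each level, the problem size is divided by 7, so it takes 8 divisions to reduce to a base case of size 1. The algorithm makes 6 recursive calls at each level.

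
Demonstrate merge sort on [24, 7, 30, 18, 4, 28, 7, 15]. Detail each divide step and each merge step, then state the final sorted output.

Merge sort trace:

Split: [24, 7, 30, 18, 4, 28, 7, 15] -> [24, 7, 30, 18] and [4, 28, 7, 15]
  Split: [24, 7, 30, 18] -> [24, 7] and [30, 18]
    Split: [24, 7] -> [24] and [7]
    Merge: [24] + [7] -> [7, 24]
    Split: [30, 18] -> [30] and [18]
    Merge: [30] + [18] -> [18, 30]
  Merge: [7, 24] + [18, 30] -> [7, 18, 24, 30]
  Split: [4, 28, 7, 15] -> [4, 28] and [7, 15]
    Split: [4, 28] -> [4] and [28]
    Merge: [4] + [28] -> [4, 28]
    Split: [7, 15] -> [7] and [15]
    Merge: [7] + [15] -> [7, 15]
  Merge: [4, 28] + [7, 15] -> [4, 7, 15, 28]
Merge: [7, 18, 24, 30] + [4, 7, 15, 28] -> [4, 7, 7, 15, 18, 24, 28, 30]

Final sorted array: [4, 7, 7, 15, 18, 24, 28, 30]

The merge sort proceeds by recursively splitting the array and merging sorted halves.
After all merges, the sorted array is [4, 7, 7, 15, 18, 24, 28, 30].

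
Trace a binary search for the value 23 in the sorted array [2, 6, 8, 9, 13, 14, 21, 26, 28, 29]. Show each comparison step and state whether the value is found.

Binary search for 23 in [2, 6, 8, 9, 13, 14, 21, 26, 28, 29]:

lo=0, hi=9, mid=4, arr[mid]=13 -> 13 < 23, search right half
lo=5, hi=9, mid=7, arr[mid]=26 -> 26 > 23, search left half
lo=5, hi=6, mid=5, arr[mid]=14 -> 14 < 23, search right half
lo=6, hi=6, mid=6, arr[mid]=21 -> 21 < 23, search right half
lo=7 > hi=6, target 23 not found

Binary search determines that 23 is not in the array after 4 comparisons. The search space was exhausted without finding the target.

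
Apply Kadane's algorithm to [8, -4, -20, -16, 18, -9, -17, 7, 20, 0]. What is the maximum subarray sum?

Using Kadane's algorithm on [8, -4, -20, -16, 18, -9, -17, 7, 20, 0]:

Scanning through the array:
Position 1 (value -4): max_ending_here = 4, max_so_far = 8
Position 2 (value -20): max_ending_here = -16, max_so_far = 8
Position 3 (value -16): max_ending_here = -16, max_so_far = 8
Position 4 (value 18): max_ending_here = 18, max_so_far = 18
Position 5 (value -9): max_ending_here = 9, max_so_far = 18
Position 6 (value -17): max_ending_here = -8, max_so_far = 18
Position 7 (value 7): max_ending_here = 7, max_so_far = 18
Position 8 (value 20): max_ending_here = 27, max_so_far = 27
Position 9 (value 0): max_ending_here = 27, max_so_far = 27

Maximum subarray: [7, 20]
Maximum sum: 27

The maximum subarray is [7, 20] with sum 27. This subarray runs from index 7 to index 8.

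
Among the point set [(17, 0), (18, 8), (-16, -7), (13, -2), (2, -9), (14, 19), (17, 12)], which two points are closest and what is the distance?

Computing all pairwise distances among 7 points:

d((17, 0), (18, 8)) = 8.0623
d((17, 0), (-16, -7)) = 33.7343
d((17, 0), (13, -2)) = 4.4721
d((17, 0), (2, -9)) = 17.4929
d((17, 0), (14, 19)) = 19.2354
d((17, 0), (17, 12)) = 12.0
d((18, 8), (-16, -7)) = 37.1618
d((18, 8), (13, -2)) = 11.1803
d((18, 8), (2, -9)) = 23.3452
d((18, 8), (14, 19)) = 11.7047
d((18, 8), (17, 12)) = 4.1231 <-- minimum
d((-16, -7), (13, -2)) = 29.4279
d((-16, -7), (2, -9)) = 18.1108
d((-16, -7), (14, 19)) = 39.6989
d((-16, -7), (17, 12)) = 38.0789
d((13, -2), (2, -9)) = 13.0384
d((13, -2), (14, 19)) = 21.0238
d((13, -2), (17, 12)) = 14.5602
d((2, -9), (14, 19)) = 30.4631
d((2, -9), (17, 12)) = 25.807
d((14, 19), (17, 12)) = 7.6158

Closest pair: (18, 8) and (17, 12) with distance 4.1231

The closest pair is (18, 8) and (17, 12) with Euclidean distance 4.1231. For 7 points, brute-force pairwise comparison is shown above. For large n, the divide-and-conquer algorithm (sort by x, recurse on halves, check the dividing strip) achieves O(n log n).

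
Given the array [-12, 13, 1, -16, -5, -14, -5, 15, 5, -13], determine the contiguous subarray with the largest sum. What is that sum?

Using Kadane's algorithm on [-12, 13, 1, -16, -5, -14, -5, 15, 5, -13]:

Scanning through the array:
Position 1 (value 13): max_ending_here = 13, max_so_far = 13
Position 2 (value 1): max_ending_here = 14, max_so_far = 14
Position 3 (value -16): max_ending_here = -2, max_so_far = 14
Position 4 (value -5): max_ending_here = -5, max_so_far = 14
Position 5 (value -14): max_ending_here = -14, max_so_far = 14
Position 6 (value -5): max_ending_here = -5, max_so_far = 14
Position 7 (value 15): max_ending_here = 15, max_so_far = 15
Position 8 (value 5): max_ending_here = 20, max_so_far = 20
Position 9 (value -13): max_ending_here = 7, max_so_far = 20

Maximum subarray: [15, 5]
Maximum sum: 20

The maximum subarray is [15, 5] with sum 20. This subarray runs from index 7 to index 8.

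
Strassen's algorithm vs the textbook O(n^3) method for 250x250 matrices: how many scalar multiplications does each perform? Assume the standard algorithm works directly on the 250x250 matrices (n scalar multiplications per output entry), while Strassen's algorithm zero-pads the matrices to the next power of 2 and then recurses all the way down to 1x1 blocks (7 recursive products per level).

Matrix multiplication for 250x250 matrices:

Strassen's algorithm requires power-of-2 dimensions. Pad 250x250 to 256x256 (next power of 2).

Standard algorithm: 250^3 = 15625000 multiplications
Strassen's algorithm: 7^(log2(256)) = 7^8 = 5764801 multiplications
Savings: 15625000 - 5764801 = 9860199 multiplications

Standard: 15625000 multiplications (250^3). Strassen: 5764801 multiplications (7^8, after padding to 256x256). Strassen reduces 8 recursive multiplications to 7 at each level.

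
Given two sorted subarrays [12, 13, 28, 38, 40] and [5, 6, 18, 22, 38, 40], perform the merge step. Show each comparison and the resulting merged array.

Merging process:

Compare 12 vs 5: take 5 from right. Merged: [5]
Compare 12 vs 6: take 6 from right. Merged: [5, 6]
Compare 12 vs 18: take 12 from left. Merged: [5, 6, 12]
Compare 13 vs 18: take 13 from left. Merged: [5, 6, 12, 13]
Compare 28 vs 18: take 18 from right. Merged: [5, 6, 12, 13, 18]
Compare 28 vs 22: take 22 from right. Merged: [5, 6, 12, 13, 18, 22]
Compare 28 vs 38: take 28 from left. Merged: [5, 6, 12, 13, 18, 22, 28]
Compare 38 vs 38: take 38 from left. Merged: [5, 6, 12, 13, 18, 22, 28, 38]
Compare 40 vs 38: take 38 from right. Merged: [5, 6, 12, 13, 18, 22, 28, 38, 38]
Compare 40 vs 40: take 40 from left. Merged: [5, 6, 12, 13, 18, 22, 28, 38, 38, 40]
Append remaining from right: [40]. Merged: [5, 6, 12, 13, 18, 22, 28, 38, 38, 40, 40]

Final merged array: [5, 6, 12, 13, 18, 22, 28, 38, 38, 40, 40]
Total comparisons: 10

The merged array is [5, 6, 12, 13, 18, 22, 28, 38, 38, 40, 40], requiring 10 comparisons. The merge step runs in O(n) time where n is the total number of elements.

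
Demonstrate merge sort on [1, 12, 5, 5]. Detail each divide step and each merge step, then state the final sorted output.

Merge sort trace:

Split: [1, 12, 5, 5] -> [1, 12] and [5, 5]
  Split: [1, 12] -> [1] and [12]
  Merge: [1] + [12] -> [1, 12]
  Split: [5, 5] -> [5] and [5]
  Merge: [5] + [5] -> [5, 5]
Merge: [1, 12] + [5, 5] -> [1, 5, 5, 12]

Final sorted array: [1, 5, 5, 12]

The merge sort proceeds by recursively splitting the array and merging sorted halves.
After all merges, the sorted array is [1, 5, 5, 12].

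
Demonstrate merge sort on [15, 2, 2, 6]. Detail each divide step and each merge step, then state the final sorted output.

Merge sort trace:

Split: [15, 2, 2, 6] -> [15, 2] and [2, 6]
  Split: [15, 2] -> [15] and [2]
  Merge: [15] + [2] -> [2, 15]
  Split: [2, 6] -> [2] and [6]
  Merge: [2] + [6] -> [2, 6]
Merge: [2, 15] + [2, 6] -> [2, 2, 6, 15]

Final sorted array: [2, 2, 6, 15]

The merge sort proceeds by recursively splitting the array and merging sorted halves.
After all merges, the sorted array is [2, 2, 6, 15].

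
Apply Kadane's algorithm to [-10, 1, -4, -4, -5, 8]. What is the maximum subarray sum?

Using Kadane's algorithm on [-10, 1, -4, -4, -5, 8]:

Scanning through the array:
Position 1 (value 1): max_ending_here = 1, max_so_far = 1
Position 2 (value -4): max_ending_here = -3, max_so_far = 1
Position 3 (value -4): max_ending_here = -4, max_so_far = 1
Position 4 (value -5): max_ending_here = -5, max_so_far = 1
Position 5 (value 8): max_ending_here = 8, max_so_far = 8

Maximum subarray: [8]
Maximum sum: 8

The maximum subarray is [8] with sum 8. This subarray runs from index 5 to index 5.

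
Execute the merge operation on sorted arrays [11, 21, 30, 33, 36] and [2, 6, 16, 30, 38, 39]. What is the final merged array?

Merging process:

Compare 11 vs 2: take 2 from right. Merged: [2]
Compare 11 vs 6: take 6 from right. Merged: [2, 6]
Compare 11 vs 16: take 11 from left. Merged: [2, 6, 11]
Compare 21 vs 16: take 16 from right. Merged: [2, 6, 11, 16]
Compare 21 vs 30: take 21 from left. Merged: [2, 6, 11, 16, 21]
Compare 30 vs 30: take 30 from left. Merged: [2, 6, 11, 16, 21, 30]
Compare 33 vs 30: take 30 from right. Merged: [2, 6, 11, 16, 21, 30, 30]
Compare 33 vs 38: take 33 from left. Merged: [2, 6, 11, 16, 21, 30, 30, 33]
Compare 36 vs 38: take 36 from left. Merged: [2, 6, 11, 16, 21, 30, 30, 33, 36]
Append remaining from right: [38, 39]. Merged: [2, 6, 11, 16, 21, 30, 30, 33, 36, 38, 39]

Final merged array: [2, 6, 11, 16, 21, 30, 30, 33, 36, 38, 39]
Total comparisons: 9

The merged array is [2, 6, 11, 16, 21, 30, 30, 33, 36, 38, 39], requiring 9 comparisons. The merge step runs in O(n) time where n is the total number of elements.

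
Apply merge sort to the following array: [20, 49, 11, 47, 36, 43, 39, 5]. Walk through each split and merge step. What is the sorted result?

Merge sort trace:

Split: [20, 49, 11, 47, 36, 43, 39, 5] -> [20, 49, 11, 47] and [36, 43, 39, 5]
  Split: [20, 49, 11, 47] -> [20, 49] and [11, 47]
    Split: [20, 49] -> [20] and [49]
    Merge: [20] + [49] -> [20, 49]
    Split: [11, 47] -> [11] and [47]
    Merge: [11] + [47] -> [11, 47]
  Merge: [20, 49] + [11, 47] -> [11, 20, 47, 49]
  Split: [36, 43, 39, 5] -> [36, 43] and [39, 5]
    Split: [36, 43] -> [36] and [43]
    Merge: [36] + [43] -> [36, 43]
    Split: [39, 5] -> [39] and [5]
    Merge: [39] + [5] -> [5, 39]
  Merge: [36, 43] + [5, 39] -> [5, 36, 39, 43]
Merge: [11, 20, 47, 49] + [5, 36, 39, 43] -> [5, 11, 20, 36, 39, 43, 47, 49]

Final sorted array: [5, 11, 20, 36, 39, 43, 47, 49]

The merge sort proceeds by recursively splitting the array and merging sorted halves.
After all merges, the sorted array is [5, 11, 20, 36, 39, 43, 47, 49].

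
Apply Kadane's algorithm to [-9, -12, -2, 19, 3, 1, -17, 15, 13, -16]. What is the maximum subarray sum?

Using Kadane's algorithm on [-9, -12, -2, 19, 3, 1, -17, 15, 13, -16]:

Scanning through the array:
Position 1 (value -12): max_ending_here = -12, max_so_far = -9
Position 2 (value -2): max_ending_here = -2, max_so_far = -2
Position 3 (value 19): max_ending_here = 19, max_so_far = 19
Position 4 (value 3): max_ending_here = 22, max_so_far = 22
Position 5 (value 1): max_ending_here = 23, max_so_far = 23
Position 6 (value -17): max_ending_here = 6, max_so_far = 23
Position 7 (value 15): max_ending_here = 21, max_so_far = 23
Position 8 (value 13): max_ending_here = 34, max_so_far = 34
Position 9 (value -16): max_ending_here = 18, max_so_far = 34

Maximum subarray: [19, 3, 1, -17, 15, 13]
Maximum sum: 34

The maximum subarray is [19, 3, 1, -17, 15, 13] with sum 34. This subarray runs from index 3 to index 8.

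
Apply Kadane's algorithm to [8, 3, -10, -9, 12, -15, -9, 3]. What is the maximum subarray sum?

Using Kadane's algorithm on [8, 3, -10, -9, 12, -15, -9, 3]:

Scanning through the array:
Position 1 (value 3): max_ending_here = 11, max_so_far = 11
Position 2 (value -10): max_ending_here = 1, max_so_far = 11
Position 3 (value -9): max_ending_here = -8, max_so_far = 11
Position 4 (value 12): max_ending_here = 12, max_so_far = 12
Position 5 (value -15): max_ending_here = -3, max_so_far = 12
Position 6 (value -9): max_ending_here = -9, max_so_far = 12
Position 7 (value 3): max_ending_here = 3, max_so_far = 12

Maximum subarray: [12]
Maximum sum: 12

The maximum subarray is [12] with sum 12. This subarray runs from index 4 to index 4.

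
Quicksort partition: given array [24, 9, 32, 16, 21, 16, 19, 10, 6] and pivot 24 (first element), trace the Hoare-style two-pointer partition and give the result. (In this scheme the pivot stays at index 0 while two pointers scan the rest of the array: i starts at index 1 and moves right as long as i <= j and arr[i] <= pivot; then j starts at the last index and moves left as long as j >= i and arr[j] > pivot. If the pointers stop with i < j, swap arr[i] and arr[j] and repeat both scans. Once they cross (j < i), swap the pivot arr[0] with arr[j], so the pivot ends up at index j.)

Hoare-style two-pointer partition with pivot = 24:

Initial array: [24, 9, 32, 16, 21, 16, 19, 10, 6]

Pointers start at i = 1, j = 8.
i stops at index 2 (arr[2]=32 > 24), j stops at index 8 (arr[8]=6 <= 24): swap arr[2] and arr[8], array becomes [24, 9, 6, 16, 21, 16, 19, 10, 32]
i ends at 8, j ends at 7: the pointers have crossed (j < i), so scanning stops.

Swap pivot arr[0] with arr[7] to place pivot at position 7: [10, 9, 6, 16, 21, 16, 19, 24, 32]
Pivot position: 7

After partitioning with pivot 24, the array becomes [10, 9, 6, 16, 21, 16, 19, 24, 32]. The pivot is placed at index 7. All elements to the left of the pivot are <= 24, and all elements to the right are > 24.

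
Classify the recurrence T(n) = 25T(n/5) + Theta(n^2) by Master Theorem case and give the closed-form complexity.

Master Theorem for T(n) = 25T(n/5) + O(n^2):

a = 25, b = 5, c = 2
log_b(a) = log_5(25) = 2.0000

Case 2: c = 2 = log_5(25) = 2.0000
T(n) = O(n^2 log n) = O(n^2 log n)

For T(n) = 25T(n/5) + O(n^2): log_5(25) = 2.0000. This is Case 2 of the Master Theorem (c = log_b(a), equal work at all levels), giving O(n^2 log n).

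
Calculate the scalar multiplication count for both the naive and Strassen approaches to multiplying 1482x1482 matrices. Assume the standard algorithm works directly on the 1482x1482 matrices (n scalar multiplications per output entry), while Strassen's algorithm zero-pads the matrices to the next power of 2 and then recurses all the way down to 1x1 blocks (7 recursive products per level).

Matrix multiplication for 1482x1482 matrices:

Strassen's algorithm requires power-of-2 dimensions. Pad 1482x1482 to 2048x2048 (next power of 2).

Standard algorithm: 1482^3 = 3254952168 multiplications
Strassen's algorithm: 7^(log2(2048)) = 7^11 = 1977326743 multiplications
Savings: 3254952168 - 1977326743 = 1277625425 multiplications

Standard: 3254952168 multiplications (1482^3). Strassen: 1977326743 multiplications (7^11, after padding to 2048x2048). Strassen reduces 8 recursive multiplications to 7 at each level.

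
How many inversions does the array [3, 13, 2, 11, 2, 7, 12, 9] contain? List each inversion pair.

Finding inversions in [3, 13, 2, 11, 2, 7, 12, 9]:

(0, 2): arr[0]=3 > arr[2]=2
(0, 4): arr[0]=3 > arr[4]=2
(1, 2): arr[1]=13 > arr[2]=2
(1, 3): arr[1]=13 > arr[3]=11
(1, 4): arr[1]=13 > arr[4]=2
(1, 5): arr[1]=13 > arr[5]=7
(1, 6): arr[1]=13 > arr[6]=12
(1, 7): arr[1]=13 > arr[7]=9
(3, 4): arr[3]=11 > arr[4]=2
(3, 5): arr[3]=11 > arr[5]=7
(3, 7): arr[3]=11 > arr[7]=9
(6, 7): arr[6]=12 > arr[7]=9

Total inversions: 12

The array has 12 inversion(s): (0,2), (0,4), (1,2), (1,3), (1,4), (1,5), (1,6), (1,7), (3,4), (3,5), (3,7), (6,7). Each pair (i,j) satisfies i < j and arr[i] > arr[j].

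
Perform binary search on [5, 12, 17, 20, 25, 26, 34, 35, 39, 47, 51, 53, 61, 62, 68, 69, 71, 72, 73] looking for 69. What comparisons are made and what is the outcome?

Binary search for 69 in [5, 12, 17, 20, 25, 26, 34, 35, 39, 47, 51, 53, 61, 62, 68, 69, 71, 72, 73]:

lo=0, hi=18, mid=9, arr[mid]=47 -> 47 < 69, search right half
lo=10, hi=18, mid=14, arr[mid]=68 -> 68 < 69, search right half
lo=15, hi=18, mid=16, arr[mid]=71 -> 71 > 69, search left half
lo=15, hi=15, mid=15, arr[mid]=69 -> Found target at index 15!

Binary search finds 69 at index 15 after 4 comparisons. The search repeatedly halves the search space by comparing with the middle element.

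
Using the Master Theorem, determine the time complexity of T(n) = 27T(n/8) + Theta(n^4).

Master Theorem for T(n) = 27T(n/8) + O(n^4):

a = 27, b = 8, c = 4
log_b(a) = log_8(27) = 1.5850

Case 3: c = 4 > log_8(27) = 1.5850
T(n) = O(n^4) = O(n^4)

For T(n) = 27T(n/8) + O(n^4): log_8(27) = 1.5850. This is Case 3 of the Master Theorem (c > log_b(a), work dominated by root), giving O(n^4).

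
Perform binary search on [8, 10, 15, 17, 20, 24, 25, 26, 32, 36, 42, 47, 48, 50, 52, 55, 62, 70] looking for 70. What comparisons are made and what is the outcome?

Binary search for 70 in [8, 10, 15, 17, 20, 24, 25, 26, 32, 36, 42, 47, 48, 50, 52, 55, 62, 70]:

lo=0, hi=17, mid=8, arr[mid]=32 -> 32 < 70, search right half
lo=9, hi=17, mid=13, arr[mid]=50 -> 50 < 70, search right half
lo=14, hi=17, mid=15, arr[mid]=55 -> 55 < 70, search right half
lo=16, hi=17, mid=16, arr[mid]=62 -> 62 < 70, search right half
lo=17, hi=17, mid=17, arr[mid]=70 -> Found target at index 17!

Binary search finds 70 at index 17 after 5 comparisons. The search repeatedly halves the search space by comparing with the middle element.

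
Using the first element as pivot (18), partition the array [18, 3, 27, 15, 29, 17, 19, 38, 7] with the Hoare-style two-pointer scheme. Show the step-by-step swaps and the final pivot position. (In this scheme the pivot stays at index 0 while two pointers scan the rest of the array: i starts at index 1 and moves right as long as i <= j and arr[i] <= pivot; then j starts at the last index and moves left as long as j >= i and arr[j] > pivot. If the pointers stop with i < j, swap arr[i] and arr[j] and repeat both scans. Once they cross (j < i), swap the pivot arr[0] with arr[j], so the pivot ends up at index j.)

Hoare-style two-pointer partition with pivot = 18:

Initial array: [18, 3, 27, 15, 29, 17, 19, 38, 7]

Pointers start at i = 1, j = 8.
i stops at index 2 (arr[2]=27 > 18), j stops at index 8 (arr[8]=7 <= 18): swap arr[2] and arr[8], array becomes [18, 3, 7, 15, 29, 17, 19, 38, 27]
i stops at index 4 (arr[4]=29 > 18), j stops at index 5 (arr[5]=17 <= 18): swap arr[4] and arr[5], array becomes [18, 3, 7, 15, 17, 29, 19, 38, 27]
i ends at 5, j ends at 4: the pointers have crossed (j < i), so scanning stops.

Swap pivot arr[0] with arr[4] to place pivot at position 4: [17, 3, 7, 15, 18, 29, 19, 38, 27]
Pivot position: 4

After partitioning with pivot 18, the array becomes [17, 3, 7, 15, 18, 29, 19, 38, 27]. The pivot is placed at index 4. All elements to the left of the pivot are <= 18, and all elements to the right are > 18.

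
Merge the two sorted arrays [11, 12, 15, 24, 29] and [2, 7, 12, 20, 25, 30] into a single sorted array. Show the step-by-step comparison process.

Merging process:

Compare 11 vs 2: take 2 from right. Merged: [2]
Compare 11 vs 7: take 7 from right. Merged: [2, 7]
Compare 11 vs 12: take 11 from left. Merged: [2, 7, 11]
Compare 12 vs 12: take 12 from left. Merged: [2, 7, 11, 12]
Compare 15 vs 12: take 12 from right. Merged: [2, 7, 11, 12, 12]
Compare 15 vs 20: take 15 from left. Merged: [2, 7, 11, 12, 12, 15]
Compare 24 vs 20: take 20 from right. Merged: [2, 7, 11, 12, 12, 15, 20]
Compare 24 vs 25: take 24 from left. Merged: [2, 7, 11, 12, 12, 15, 20, 24]
Compare 29 vs 25: take 25 from right. Merged: [2, 7, 11, 12, 12, 15, 20, 24, 25]
Compare 29 vs 30: take 29 from left. Merged: [2, 7, 11, 12, 12, 15, 20, 24, 25, 29]
Append remaining from right: [30]. Merged: [2, 7, 11, 12, 12, 15, 20, 24, 25, 29, 30]

Final merged array: [2, 7, 11, 12, 12, 15, 20, 24, 25, 29, 30]
Total comparisons: 10

The merged array is [2, 7, 11, 12, 12, 15, 20, 24, 25, 29, 30], requiring 10 comparisons. The merge step runs in O(n) time where n is the total number of elements.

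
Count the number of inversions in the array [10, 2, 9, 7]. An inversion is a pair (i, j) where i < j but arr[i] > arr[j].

Finding inversions in [10, 2, 9, 7]:

(0, 1): arr[0]=10 > arr[1]=2
(0, 2): arr[0]=10 > arr[2]=9
(0, 3): arr[0]=10 > arr[3]=7
(2, 3): arr[2]=9 > arr[3]=7

Total inversions: 4

The array has 4 inversion(s): (0,1), (0,2), (0,3), (2,3). Each pair (i,j) satisfies i < j and arr[i] > arr[j].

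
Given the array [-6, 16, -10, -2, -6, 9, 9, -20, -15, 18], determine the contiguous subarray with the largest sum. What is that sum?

Using Kadane's algorithm on [-6, 16, -10, -2, -6, 9, 9, -20, -15, 18]:

Scanning through the array:
Position 1 (value 16): max_ending_here = 16, max_so_far = 16
Position 2 (value -10): max_ending_here = 6, max_so_far = 16
Position 3 (value -2): max_ending_here = 4, max_so_far = 16
Position 4 (value -6): max_ending_here = -2, max_so_far = 16
Position 5 (value 9): max_ending_here = 9, max_so_far = 16
Position 6 (value 9): max_ending_here = 18, max_so_far = 18
Position 7 (value -20): max_ending_here = -2, max_so_far = 18
Position 8 (value -15): max_ending_here = -15, max_so_far = 18
Position 9 (value 18): max_ending_here = 18, max_so_far = 18

Maximum subarray: [9, 9]
Maximum sum: 18

The maximum subarray is [9, 9] with sum 18. This subarray runs from index 5 to index 6.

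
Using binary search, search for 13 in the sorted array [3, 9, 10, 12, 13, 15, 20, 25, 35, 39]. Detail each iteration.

Binary search for 13 in [3, 9, 10, 12, 13, 15, 20, 25, 35, 39]:

lo=0, hi=9, mid=4, arr[mid]=13 -> Found target at index 4!

Binary search finds 13 at index 4 after 1 comparisons. The search repeatedly halves the search space by comparing with the middle element.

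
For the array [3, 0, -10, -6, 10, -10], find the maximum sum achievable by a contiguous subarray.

Using Kadane's algorithm on [3, 0, -10, -6, 10, -10]:

Scanning through the array:
Position 1 (value 0): max_ending_here = 3, max_so_far = 3
Position 2 (value -10): max_ending_here = -7, max_so_far = 3
Position 3 (value -6): max_ending_here = -6, max_so_far = 3
Position 4 (value 10): max_ending_here = 10, max_so_far = 10
Position 5 (value -10): max_ending_here = 0, max_so_far = 10

Maximum subarray: [10]
Maximum sum: 10

The maximum subarray is [10] with sum 10. This subarray runs from index 4 to index 4.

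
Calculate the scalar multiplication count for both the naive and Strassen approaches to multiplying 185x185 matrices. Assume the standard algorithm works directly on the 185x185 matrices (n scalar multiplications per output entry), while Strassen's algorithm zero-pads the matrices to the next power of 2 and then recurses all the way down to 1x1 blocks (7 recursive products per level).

Matrix multiplication for 185x185 matrices:

Strassen's algorithm requires power-of-2 dimensions. Pad 185x185 to 256x256 (next power of 2).

Standard algorithm: 185^3 = 6331625 multiplications
Strassen's algorithm: 7^(log2(256)) = 7^8 = 5764801 multiplications
Savings: 6331625 - 5764801 = 566824 multiplications

Standard: 6331625 multiplications (185^3). Strassen: 5764801 multiplications (7^8, after padding to 256x256). Strassen reduces 8 recursive multiplications to 7 at each level.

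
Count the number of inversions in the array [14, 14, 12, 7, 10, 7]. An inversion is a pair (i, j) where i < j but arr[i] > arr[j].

Finding inversions in [14, 14, 12, 7, 10, 7]:

(0, 2): arr[0]=14 > arr[2]=12
(0, 3): arr[0]=14 > arr[3]=7
(0, 4): arr[0]=14 > arr[4]=10
(0, 5): arr[0]=14 > arr[5]=7
(1, 2): arr[1]=14 > arr[2]=12
(1, 3): arr[1]=14 > arr[3]=7
(1, 4): arr[1]=14 > arr[4]=10
(1, 5): arr[1]=14 > arr[5]=7
(2, 3): arr[2]=12 > arr[3]=7
(2, 4): arr[2]=12 > arr[4]=10
(2, 5): arr[2]=12 > arr[5]=7
(4, 5): arr[4]=10 > arr[5]=7

Total inversions: 12

The array has 12 inversion(s): (0,2), (0,3), (0,4), (0,5), (1,2), (1,3), (1,4), (1,5), (2,3), (2,4), (2,5), (4,5). Each pair (i,j) satisfies i < j and arr[i] > arr[j].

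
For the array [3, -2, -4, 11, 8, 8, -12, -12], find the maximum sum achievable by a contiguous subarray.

Using Kadane's algorithm on [3, -2, -4, 11, 8, 8, -12, -12]:

Scanning through the array:
Position 1 (value -2): max_ending_here = 1, max_so_far = 3
Position 2 (value -4): max_ending_here = -3, max_so_far = 3
Position 3 (value 11): max_ending_here = 11, max_so_far = 11
Position 4 (value 8): max_ending_here = 19, max_so_far = 19
Position 5 (value 8): max_ending_here = 27, max_so_far = 27
Position 6 (value -12): max_ending_here = 15, max_so_far = 27
Position 7 (value -12): max_ending_here = 3, max_so_far = 27

Maximum subarray: [11, 8, 8]
Maximum sum: 27

The maximum subarray is [11, 8, 8] with sum 27. This subarray runs from index 3 to index 5.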